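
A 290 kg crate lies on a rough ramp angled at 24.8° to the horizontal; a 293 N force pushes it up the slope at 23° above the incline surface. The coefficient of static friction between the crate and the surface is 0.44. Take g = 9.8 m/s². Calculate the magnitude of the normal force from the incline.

Axes along / perpendicular to the incline. W sin 24.8° = 1192 N down-slope; W cos 24.8° = 2580 N into the surface.
Perpendicular: N = W cos 24.8° − P sin 23° = 2580 − 114.5 = 2465 N.
Along incline: P cos 23° + f = W sin 24.8° (friction acts up-slope) → f = 1192 − 269.7 = 922.4 N.
|f| = 922.4 N ≤ μN = 1085 N, so the crate is indeed static.

N ≈ 2470 N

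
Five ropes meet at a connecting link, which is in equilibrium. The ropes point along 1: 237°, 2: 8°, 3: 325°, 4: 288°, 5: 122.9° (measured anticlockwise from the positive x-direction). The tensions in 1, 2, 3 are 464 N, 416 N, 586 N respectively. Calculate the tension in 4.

Resolve: ΣF_x = 464 cos 237° + 416 cos 8° + 586 cos 325° + T_4 cos 288° + T_5 cos 122.9° = 0.
        ΣF_y = 464 sin 237° + 416 sin 8° + 586 sin 325° + T_4 sin 288° + T_5 sin 122.9° = 0.
The known terms sum to (639.3, -667.4) N, so 0.3090 T_4 − 0.5432 T_5 = -639.3 and -0.9511 T_4 + 0.8396 T_5 = 667.4.
Solving simultaneously: T_4 = 677.6 N, T_5 = 1562 N.

T_4 ≈ 678 N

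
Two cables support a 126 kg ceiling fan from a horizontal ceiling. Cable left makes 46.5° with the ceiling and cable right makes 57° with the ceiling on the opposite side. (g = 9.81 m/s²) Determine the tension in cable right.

T_right ≈ 875 N

Weight W = 126 × 9.81 = 1236 N acts straight down.
Horizontal: T_left cos 46.5° = T_right cos 57°  →  T_left = 0.7912 T_right.
Vertical: T_left sin 46.5° + T_right sin 57° = 1236.
Substituting the horizontal relation into the vertical equation gives 1.413 T_right = 1236, so T_right = 875 N.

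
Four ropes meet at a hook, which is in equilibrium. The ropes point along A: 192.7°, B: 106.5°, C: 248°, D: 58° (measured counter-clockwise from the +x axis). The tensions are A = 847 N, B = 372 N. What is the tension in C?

T_C ≈ 5070 N

Resolve: ΣF_x = 847 cos 192.7° + 372 cos 106.5° + T_C cos 248° + T_D cos 58° = 0.
        ΣF_y = 847 sin 192.7° + 372 sin 106.5° + T_C sin 248° + T_D sin 58° = 0.
The known terms sum to (-931.9, 170.5) N, so -0.3746 T_C + 0.5299 T_D = 931.9 and -0.9272 T_C + 0.8480 T_D = -170.5.
Solving simultaneously: T_C = 5072 N, T_D = 5344 N.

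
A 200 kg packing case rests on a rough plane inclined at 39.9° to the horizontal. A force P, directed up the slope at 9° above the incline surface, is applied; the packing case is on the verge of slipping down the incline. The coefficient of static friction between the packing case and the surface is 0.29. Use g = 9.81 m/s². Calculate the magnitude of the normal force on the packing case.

N ≈ 1370 N

On the verge of sliding down the incline, friction equals μN and acts up the slope.
Perpendicular: N + P sin 9° = W cos 39.9° = 1505 N.
Along incline: P cos 9° + μN = W sin 39.9° with W sin 39.9° = 1259 N.
Solving the pair for P and N: P = 872.3 N, N = 1369 N (and f = μN = 396.9 N).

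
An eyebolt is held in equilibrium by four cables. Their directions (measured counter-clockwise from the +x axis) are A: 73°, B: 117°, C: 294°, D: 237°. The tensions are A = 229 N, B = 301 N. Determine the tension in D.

Resolve: ΣF_x = 229 cos 73° + 301 cos 117° + T_C cos 294° + T_D cos 237° = 0.
        ΣF_y = 229 sin 73° + 301 sin 117° + T_C sin 294° + T_D sin 237° = 0.
The known terms sum to (-69.7, 487.2) N, so 0.4067 T_C − 0.5446 T_D = 69.7 and -0.9135 T_C − 0.8387 T_D = -487.2.
Solving simultaneously: T_C = 386.1 N, T_D = 160.4 N.

T_D ≈ 160 N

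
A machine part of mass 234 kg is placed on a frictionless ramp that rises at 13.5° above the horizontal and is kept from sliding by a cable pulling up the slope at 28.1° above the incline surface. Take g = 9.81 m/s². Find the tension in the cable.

Take axes along and perpendicular to the incline. Weight components: W sin 13.5° = 535.9 N down-slope, W cos 13.5° = 2232 N into the surface.
Along incline: T cos 28.1° = W sin 13.5° → T = 607.5 N.
Perpendicular: N = W cos 13.5° − T sin 28.1° = 1946 N.

T ≈ 607 N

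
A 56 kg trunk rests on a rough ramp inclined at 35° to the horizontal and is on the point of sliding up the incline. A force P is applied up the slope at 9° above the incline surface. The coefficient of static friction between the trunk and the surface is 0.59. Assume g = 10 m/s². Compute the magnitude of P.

P ≈ 548 N

On the verge of sliding up the incline, friction equals μN and acts down the slope.
Perpendicular: N + P sin 9° = W cos 35° = 458.7 N.
Along incline: P cos 9° = W sin 35° + μN  with W sin 35° = 321.2 N.
Solving the pair for P and N: P = 548 N, N = 373 N (and f = μN = 220.1 N).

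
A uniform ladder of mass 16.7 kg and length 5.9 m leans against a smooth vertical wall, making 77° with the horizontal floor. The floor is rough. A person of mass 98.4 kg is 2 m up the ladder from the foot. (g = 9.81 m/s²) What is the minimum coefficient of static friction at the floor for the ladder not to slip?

ΣF_y = 0: N_floor = 16.7×9.81 + 98.4×9.81 = 1129.1 N.
Torques about the foot: N_wall · 5.9 sin 77° = 16.7×9.81×2.95 cos 77° + 98.4×9.81×2 cos 77° → N_wall = 94.456 N.
ΣF_x = 0: f_floor = N_wall = 94.456 N.
μ_min = f_floor / N_floor = 94.456 / 1129.1 = 0.08365.

μ_min ≈ 0.0837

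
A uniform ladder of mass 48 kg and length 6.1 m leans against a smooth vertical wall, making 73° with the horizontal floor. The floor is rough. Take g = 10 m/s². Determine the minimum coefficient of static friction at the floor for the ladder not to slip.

ΣF_y = 0: N_floor = 48×10 = 480 N.
Torques about the foot: N_wall · 6.1 sin 73° = 48×10×3.05 cos 73° → N_wall = 73.375 N.
ΣF_x = 0: f_floor = N_wall = 73.375 N.
μ_min = f_floor / N_floor = 73.375 / 480 = 0.1529.

μ_min ≈ 0.153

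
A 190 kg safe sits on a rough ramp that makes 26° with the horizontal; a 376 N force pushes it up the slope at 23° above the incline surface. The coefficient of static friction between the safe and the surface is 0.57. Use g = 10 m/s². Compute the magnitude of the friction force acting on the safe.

Axes along / perpendicular to the incline. W sin 26° = 832.9 N down-slope; W cos 26° = 1708 N into the surface.
Perpendicular: N = W cos 26° − P sin 23° = 1708 − 146.9 = 1561 N.
Along incline: P cos 23° + f = W sin 26° (friction acts up-slope) → f = 832.9 − 346.1 = 486.8 N.
|f| = 486.8 N ≤ μN = 889.7 N, so the safe is indeed static.

f ≈ 487 N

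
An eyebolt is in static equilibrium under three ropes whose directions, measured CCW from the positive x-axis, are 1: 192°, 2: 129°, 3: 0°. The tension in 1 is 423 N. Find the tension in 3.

T_3 ≈ 485 N

Resolve: ΣF_x = 423 cos 192° + T_2 cos 129° + T_3 cos 0° = 0.
        ΣF_y = 423 sin 192° + T_2 sin 129° + T_3 sin 0° = 0.
The known terms sum to (-413.8, -87.95) N, so -0.6293 T_2 + 1.0000 T_3 = 413.8 and 0.7771 T_2 + 0.0000 T_3 = 87.95.
Solving simultaneously: T_2 = 113.2 N, T_3 = 485 N.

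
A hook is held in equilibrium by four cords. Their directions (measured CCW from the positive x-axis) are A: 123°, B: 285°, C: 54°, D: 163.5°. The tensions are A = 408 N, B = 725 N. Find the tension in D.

T_D ≈ 194 N

Resolve: ΣF_x = 408 cos 123° + 725 cos 285° + T_C cos 54° + T_D cos 163.5° = 0.
        ΣF_y = 408 sin 123° + 725 sin 285° + T_C sin 54° + T_D sin 163.5° = 0.
The known terms sum to (-34.57, -358.1) N, so 0.5878 T_C − 0.9588 T_D = 34.57 and 0.8090 T_C + 0.2840 T_D = 358.1.
Solving simultaneously: T_C = 374.7 N, T_D = 193.6 N.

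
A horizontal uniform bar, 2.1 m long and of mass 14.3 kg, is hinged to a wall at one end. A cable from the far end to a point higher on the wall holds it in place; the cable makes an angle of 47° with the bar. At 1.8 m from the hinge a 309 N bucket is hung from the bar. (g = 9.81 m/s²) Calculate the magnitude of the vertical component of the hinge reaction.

Take torques about the hinge: T sin 47° · 2.1 = 14.3×9.81×1.05 + 309×1.8 = 703.5 N·m.
So T = 703.5 / (0.7314 × 2.1) = 458.05 N.
ΣF_y = 0: H_y = (14.3×9.81 + 309) − T sin 47° = 449.28 − 335 = 114.28 N.

|H_y| ≈ 114 N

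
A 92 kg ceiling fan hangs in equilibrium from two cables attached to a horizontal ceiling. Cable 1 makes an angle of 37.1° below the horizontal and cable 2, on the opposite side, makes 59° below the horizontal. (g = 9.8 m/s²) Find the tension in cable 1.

Weight W = 92 × 9.8 = 901.6 N acts straight down.
Horizontal: T_1 cos 37.1° = T_2 cos 59°  →  T_2 = 1.549 T_1.
Vertical: T_1 sin 37.1° + T_2 sin 59° = 901.6.
Substituting the horizontal relation into the vertical equation gives 1.931 T_1 = 901.6, so T_1 = 467 N.

T_1 ≈ 467 N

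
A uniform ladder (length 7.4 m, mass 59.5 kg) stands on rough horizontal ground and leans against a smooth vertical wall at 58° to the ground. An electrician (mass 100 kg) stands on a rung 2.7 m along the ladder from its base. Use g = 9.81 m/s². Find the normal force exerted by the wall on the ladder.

N_wall ≈ 406 N

Torques about the foot: N_wall · 7.4 sin 58° = 59.5×9.81×3.7 cos 58° + 100×9.81×2.7 cos 58° → N_wall = 406.03 N.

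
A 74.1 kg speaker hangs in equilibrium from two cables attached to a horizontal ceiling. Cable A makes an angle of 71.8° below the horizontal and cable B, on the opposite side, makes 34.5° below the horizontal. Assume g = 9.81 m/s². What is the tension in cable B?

T_B ≈ 237 N

Weight W = 74.1 × 9.81 = 726.9 N acts straight down.
Horizontal: T_A cos 71.8° = T_B cos 34.5°  →  T_A = 2.639 T_B.
Vertical: T_A sin 71.8° + T_B sin 34.5° = 726.9.
Substituting the horizontal relation into the vertical equation gives 3.073 T_B = 726.9, so T_B = 236.6 N.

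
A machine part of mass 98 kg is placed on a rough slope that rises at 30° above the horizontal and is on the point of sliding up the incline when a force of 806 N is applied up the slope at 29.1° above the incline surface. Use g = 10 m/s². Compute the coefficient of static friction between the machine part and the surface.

On the verge of sliding up the incline, friction is at its maximum μN and acts down the slope.
Perpendicular to incline: N = W cos 30° − P sin 29.1° = 848.7 − 392 = 456.7 N.
Along incline: P cos 29.1° − μN = W sin 30° → μ = −(W sin 30° − P cos 29.1°) / N = 0.4691.

μ ≈ 0.469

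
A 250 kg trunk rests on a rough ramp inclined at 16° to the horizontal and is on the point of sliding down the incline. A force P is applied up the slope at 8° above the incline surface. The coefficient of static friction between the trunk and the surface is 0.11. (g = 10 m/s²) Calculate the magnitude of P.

P ≈ 436 N

On the verge of sliding down the incline, friction equals μN and acts up the slope.
Perpendicular: N + P sin 8° = W cos 16° = 2403 N.
Along incline: P cos 8° + μN = W sin 16° with W sin 16° = 689.1 N.
Solving the pair for P and N: P = 435.7 N, N = 2343 N (and f = μN = 257.7 N).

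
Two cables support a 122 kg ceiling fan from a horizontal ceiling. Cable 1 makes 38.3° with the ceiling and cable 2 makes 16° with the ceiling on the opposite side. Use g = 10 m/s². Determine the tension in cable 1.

T_1 ≈ 1440 N

Weight W = 122 × 10 = 1220 N acts straight down.
Horizontal: T_1 cos 38.3° = T_2 cos 16°  →  T_2 = 0.8164 T_1.
Vertical: T_1 sin 38.3° + T_2 sin 16° = 1220.
Substituting the horizontal relation into the vertical equation gives 0.8448 T_1 = 1220, so T_1 = 1444 N.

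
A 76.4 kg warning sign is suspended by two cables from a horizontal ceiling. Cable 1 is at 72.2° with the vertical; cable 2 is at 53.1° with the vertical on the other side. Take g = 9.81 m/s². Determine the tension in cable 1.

T_1 ≈ 734 N

Angles from the horizontal: cable 1 is 90° − 72.2° = 17.8°, cable 2 is 90° − 53.1° = 36.9°.
Weight W = 76.4 × 9.81 = 749.5 N acts straight down.
Horizontal: T_1 cos 17.8° = T_2 cos 36.9°  →  T_2 = 1.191 T_1.
Vertical: T_1 sin 17.8° + T_2 sin 36.9° = 749.5.
Substituting the horizontal relation into the vertical equation gives 1.021 T_1 = 749.5, so T_1 = 734.4 N.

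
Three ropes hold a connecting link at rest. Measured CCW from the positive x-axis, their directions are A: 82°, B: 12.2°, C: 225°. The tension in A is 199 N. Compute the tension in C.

Resolve: ΣF_x = 199 cos 82° + T_B cos 12.2° + T_C cos 225° = 0.
        ΣF_y = 199 sin 82° + T_B sin 12.2° + T_C sin 225° = 0.
The known terms sum to (27.7, 197.1) N, so 0.9774 T_B − 0.7071 T_C = -27.7 and 0.2113 T_B − 0.7071 T_C = -197.1.
Solving simultaneously: T_B = 221.1 N, T_C = 344.8 N.

T_C ≈ 345 N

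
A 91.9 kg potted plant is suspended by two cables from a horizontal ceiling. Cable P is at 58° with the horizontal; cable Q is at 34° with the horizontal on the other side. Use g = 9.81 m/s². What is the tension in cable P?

T_P ≈ 748 N

Weight W = 91.9 × 9.81 = 901.5 N acts straight down.
Horizontal: T_P cos 58° = T_Q cos 34°  →  T_Q = 0.6392 T_P.
Vertical: T_P sin 58° + T_Q sin 34° = 901.5.
Substituting the horizontal relation into the vertical equation gives 1.205 T_P = 901.5, so T_P = 747.9 N.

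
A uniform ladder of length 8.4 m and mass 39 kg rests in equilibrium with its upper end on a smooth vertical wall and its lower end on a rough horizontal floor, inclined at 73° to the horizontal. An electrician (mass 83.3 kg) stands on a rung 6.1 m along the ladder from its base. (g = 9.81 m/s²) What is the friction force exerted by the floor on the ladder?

Torques about the foot: N_wall · 8.4 sin 73° = 39×9.81×4.2 cos 73° + 83.3×9.81×6.1 cos 73° → N_wall = 239.91 N.
ΣF_x = 0: f_floor = N_wall = 239.91 N.

f ≈ 240 N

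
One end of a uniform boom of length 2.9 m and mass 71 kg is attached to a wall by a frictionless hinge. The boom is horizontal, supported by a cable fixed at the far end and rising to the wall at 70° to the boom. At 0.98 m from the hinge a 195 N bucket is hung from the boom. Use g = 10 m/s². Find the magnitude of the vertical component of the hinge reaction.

|H_y| ≈ 484 N

Take torques about the hinge: T sin 70° · 2.9 = 71×10×1.45 + 195×0.98 = 1220.6 N·m.
So T = 1220.6 / (0.9397 × 2.9) = 447.91 N.
ΣF_y = 0: H_y = (71×10 + 195) − T sin 70° = 905 − 420.9 = 484.1 N.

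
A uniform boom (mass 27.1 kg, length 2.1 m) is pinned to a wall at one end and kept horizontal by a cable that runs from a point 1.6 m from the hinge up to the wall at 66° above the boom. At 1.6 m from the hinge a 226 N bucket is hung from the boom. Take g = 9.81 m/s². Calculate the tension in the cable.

Take torques about the hinge: T sin 66° · 1.6 = 27.1×9.81×1.05 + 226×1.6 = 640.74 N·m.
So T = 640.74 / (0.9135 × 1.6) = 438.36 N.

T ≈ 438 N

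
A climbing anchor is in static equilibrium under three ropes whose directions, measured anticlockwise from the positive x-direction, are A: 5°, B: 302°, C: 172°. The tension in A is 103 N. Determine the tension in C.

T_C ≈ 120 N

Resolve: ΣF_x = 103 cos 5° + T_B cos 302° + T_C cos 172° = 0.
        ΣF_y = 103 sin 5° + T_B sin 302° + T_C sin 172° = 0.
The known terms sum to (102.6, 8.977) N, so 0.5299 T_B − 0.9903 T_C = -102.6 and -0.8480 T_B + 0.1392 T_C = -8.977.
Solving simultaneously: T_B = 30.25 N, T_C = 119.8 N.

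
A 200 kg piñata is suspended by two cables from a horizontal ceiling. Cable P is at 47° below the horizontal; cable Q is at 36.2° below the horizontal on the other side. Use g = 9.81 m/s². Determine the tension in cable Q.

T_Q ≈ 1350 N

Weight W = 200 × 9.81 = 1962 N acts straight down.
Horizontal: T_P cos 47° = T_Q cos 36.2°  →  T_P = 1.183 T_Q.
Vertical: T_P sin 47° + T_Q sin 36.2° = 1962.
Substituting the horizontal relation into the vertical equation gives 1.456 T_Q = 1962, so T_Q = 1348 N.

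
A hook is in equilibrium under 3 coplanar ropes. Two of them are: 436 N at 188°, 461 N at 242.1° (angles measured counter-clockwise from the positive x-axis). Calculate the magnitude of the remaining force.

Sum the known components: ΣF_x = -647.5 N, ΣF_y = -468.1 N.
For equilibrium the remaining force must supply (−ΣF_x, −ΣF_y) = (647.5, 468.1) N.
Magnitude = √((647.5)² + (468.1)²) = 799 N; direction = atan2(468.1, 647.5) = 35.9°.

F ≈ 799 N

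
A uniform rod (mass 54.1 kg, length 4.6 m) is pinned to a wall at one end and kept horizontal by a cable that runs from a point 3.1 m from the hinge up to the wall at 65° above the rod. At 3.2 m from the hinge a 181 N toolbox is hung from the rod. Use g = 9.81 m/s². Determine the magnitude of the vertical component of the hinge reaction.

|H_y| ≈ 131 N

Take torques about the hinge: T sin 65° · 3.1 = 54.1×9.81×2.3 + 181×3.2 = 1799.9 N·m.
So T = 1799.9 / (0.9063 × 3.1) = 640.62 N.
ΣF_y = 0: H_y = (54.1×9.81 + 181) − T sin 65° = 711.72 − 580.6 = 131.12 N.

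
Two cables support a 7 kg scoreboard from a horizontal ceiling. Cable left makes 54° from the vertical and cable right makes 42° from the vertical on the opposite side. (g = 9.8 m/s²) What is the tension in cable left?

T_left ≈ 46.2 N

Angles from the horizontal: cable left is 90° − 54° = 36°, cable right is 90° − 42° = 48°.
Weight W = 7 × 9.8 = 68.6 N acts straight down.
Horizontal: T_left cos 36° = T_right cos 48°  →  T_right = 1.209 T_left.
Vertical: T_left sin 36° + T_right sin 48° = 68.6.
Substituting the horizontal relation into the vertical equation gives 1.486 T_left = 68.6, so T_left = 46.16 N.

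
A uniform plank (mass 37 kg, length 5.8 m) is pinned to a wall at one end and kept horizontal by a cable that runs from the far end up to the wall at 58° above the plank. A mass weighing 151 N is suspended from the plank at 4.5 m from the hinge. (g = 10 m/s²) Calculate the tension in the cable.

T ≈ 356 N

Take torques about the hinge: T sin 58° · 5.8 = 37×10×2.9 + 151×4.5 = 1752.5 N·m.
So T = 1752.5 / (0.8480 × 5.8) = 356.29 N.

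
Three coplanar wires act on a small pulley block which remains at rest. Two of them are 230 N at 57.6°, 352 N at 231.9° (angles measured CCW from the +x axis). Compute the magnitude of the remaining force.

Sum the known components: ΣF_x = -93.96 N, ΣF_y = -82.81 N.
For equilibrium the remaining force must supply (−ΣF_x, −ΣF_y) = (93.96, 82.81) N.
Magnitude = √((93.96)² + (82.81)²) = 125.2 N; direction = atan2(82.81, 93.96) = 41.4°.

F ≈ 125 N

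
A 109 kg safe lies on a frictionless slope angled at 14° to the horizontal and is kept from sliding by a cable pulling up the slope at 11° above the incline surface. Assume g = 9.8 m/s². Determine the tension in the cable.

T ≈ 263 N

Take axes along and perpendicular to the incline. Weight components: W sin 14° = 258.4 N down-slope, W cos 14° = 1036 N into the surface.
Along incline: T cos 11° = W sin 14° → T = 263.3 N.
Perpendicular: N = W cos 14° − T sin 11° = 986.2 N.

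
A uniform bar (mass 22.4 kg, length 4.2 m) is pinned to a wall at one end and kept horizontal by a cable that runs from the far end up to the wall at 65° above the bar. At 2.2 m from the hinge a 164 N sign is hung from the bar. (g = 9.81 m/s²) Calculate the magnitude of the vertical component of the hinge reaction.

|H_y| ≈ 188 N

Take torques about the hinge: T sin 65° · 4.2 = 22.4×9.81×2.1 + 164×2.2 = 822.26 N·m.
So T = 822.26 / (0.9063 × 4.2) = 216.02 N.
ΣF_y = 0: H_y = (22.4×9.81 + 164) − T sin 65° = 383.74 − 195.78 = 187.97 N.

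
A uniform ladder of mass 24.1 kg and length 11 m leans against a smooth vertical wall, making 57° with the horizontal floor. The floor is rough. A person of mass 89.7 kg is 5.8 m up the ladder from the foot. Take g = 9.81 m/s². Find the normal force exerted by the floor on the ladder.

ΣF_y = 0: N_floor = 24.1×9.81 + 89.7×9.81 = 1116.4 N.

N_floor ≈ 1120 N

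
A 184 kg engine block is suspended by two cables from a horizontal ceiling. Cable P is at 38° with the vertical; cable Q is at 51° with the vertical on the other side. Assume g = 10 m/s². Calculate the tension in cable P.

Angles from the horizontal: cable P is 90° − 38° = 52°, cable Q is 90° − 51° = 39°.
Weight W = 184 × 10 = 1840 N acts straight down.
Horizontal: T_P cos 52° = T_Q cos 39°  →  T_Q = 0.7922 T_P.
Vertical: T_P sin 52° + T_Q sin 39° = 1840.
Substituting the horizontal relation into the vertical equation gives 1.287 T_P = 1840, so T_P = 1430 N.

T_P ≈ 1430 N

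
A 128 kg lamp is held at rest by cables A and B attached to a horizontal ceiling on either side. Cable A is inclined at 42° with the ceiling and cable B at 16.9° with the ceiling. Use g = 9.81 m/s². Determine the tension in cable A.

Weight W = 128 × 9.81 = 1256 N acts straight down.
Horizontal: T_A cos 42° = T_B cos 16.9°  →  T_B = 0.7767 T_A.
Vertical: T_A sin 42° + T_B sin 16.9° = 1256.
Substituting the horizontal relation into the vertical equation gives 0.8949 T_A = 1256, so T_A = 1403 N.

T_A ≈ 1400 N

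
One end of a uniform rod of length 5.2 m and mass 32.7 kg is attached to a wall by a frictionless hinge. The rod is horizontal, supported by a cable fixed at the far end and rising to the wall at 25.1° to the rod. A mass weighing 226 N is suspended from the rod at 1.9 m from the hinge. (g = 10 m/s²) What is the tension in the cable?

Take torques about the hinge: T sin 25.1° · 5.2 = 32.7×10×2.6 + 226×1.9 = 1279.6 N·m.
So T = 1279.6 / (0.4242 × 5.2) = 580.1 N.

T ≈ 580 N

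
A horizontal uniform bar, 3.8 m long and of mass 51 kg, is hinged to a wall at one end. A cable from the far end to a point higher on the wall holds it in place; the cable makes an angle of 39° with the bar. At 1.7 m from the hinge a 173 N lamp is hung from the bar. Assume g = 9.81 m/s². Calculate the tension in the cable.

T ≈ 520 N

Take torques about the hinge: T sin 39° · 3.8 = 51×9.81×1.9 + 173×1.7 = 1244.7 N·m.
So T = 1244.7 / (0.6293 × 3.8) = 520.48 N.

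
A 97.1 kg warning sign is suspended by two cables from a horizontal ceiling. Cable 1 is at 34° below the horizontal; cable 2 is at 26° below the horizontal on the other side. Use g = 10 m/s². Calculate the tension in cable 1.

T_1 ≈ 1010 N

Weight W = 97.1 × 10 = 971 N acts straight down.
Horizontal: T_1 cos 34° = T_2 cos 26°  →  T_2 = 0.9224 T_1.
Vertical: T_1 sin 34° + T_2 sin 26° = 971.
Substituting the horizontal relation into the vertical equation gives 0.9635 T_1 = 971, so T_1 = 1008 N.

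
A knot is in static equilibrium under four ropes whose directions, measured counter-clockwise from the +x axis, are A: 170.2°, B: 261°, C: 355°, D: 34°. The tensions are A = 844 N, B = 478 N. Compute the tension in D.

Resolve: ΣF_x = 844 cos 170.2° + 478 cos 261° + T_C cos 355° + T_D cos 34° = 0.
        ΣF_y = 844 sin 170.2° + 478 sin 261° + T_C sin 355° + T_D sin 34° = 0.
The known terms sum to (-906.5, -328.5) N, so 0.9962 T_C + 0.8290 T_D = 906.5 and -0.0872 T_C + 0.5592 T_D = 328.5.
Solving simultaneously: T_C = 372.8 N, T_D = 645.5 N.

T_D ≈ 645 N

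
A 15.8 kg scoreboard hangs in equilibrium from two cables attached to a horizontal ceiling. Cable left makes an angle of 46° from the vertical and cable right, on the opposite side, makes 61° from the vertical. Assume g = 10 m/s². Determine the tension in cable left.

T_left ≈ 145 N

Angles from the horizontal: cable left is 90° − 46° = 44°, cable right is 90° − 61° = 29°.
Weight W = 15.8 × 10 = 158 N acts straight down.
Horizontal: T_left cos 44° = T_right cos 29°  →  T_right = 0.8225 T_left.
Vertical: T_left sin 44° + T_right sin 29° = 158.
Substituting the horizontal relation into the vertical equation gives 1.093 T_left = 158, so T_left = 144.5 N.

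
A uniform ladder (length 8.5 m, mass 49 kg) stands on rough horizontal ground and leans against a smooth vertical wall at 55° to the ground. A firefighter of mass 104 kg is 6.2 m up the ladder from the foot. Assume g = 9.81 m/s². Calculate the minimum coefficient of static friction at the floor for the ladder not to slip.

μ_min ≈ 0.459

ΣF_y = 0: N_floor = 49×9.81 + 104×9.81 = 1500.9 N.
Torques about the foot: N_wall · 8.5 sin 55° = 49×9.81×4.25 cos 55° + 104×9.81×6.2 cos 55° → N_wall = 689.37 N.
ΣF_x = 0: f_floor = N_wall = 689.37 N.
μ_min = f_floor / N_floor = 689.37 / 1500.9 = 0.4593.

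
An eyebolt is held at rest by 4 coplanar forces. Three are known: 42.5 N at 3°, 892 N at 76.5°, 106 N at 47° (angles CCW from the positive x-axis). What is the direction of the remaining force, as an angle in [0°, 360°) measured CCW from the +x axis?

θ ≈ 251°

Sum the known components: ΣF_x = 323 N, ΣF_y = 947.1 N.
For equilibrium the remaining force must supply (−ΣF_x, −ΣF_y) = (-323, -947.1) N.
Magnitude = √((-323)² + (-947.1)²) = 1001 N; direction = atan2(-947.1, -323) = 251.2°.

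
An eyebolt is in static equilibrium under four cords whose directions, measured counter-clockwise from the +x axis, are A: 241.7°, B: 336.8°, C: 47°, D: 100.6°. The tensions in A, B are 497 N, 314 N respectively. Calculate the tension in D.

Resolve: ΣF_x = 497 cos 241.7° + 314 cos 336.8° + T_C cos 47° + T_D cos 100.6° = 0.
        ΣF_y = 497 sin 241.7° + 314 sin 336.8° + T_C sin 47° + T_D sin 100.6° = 0.
The known terms sum to (52.99, -561.3) N, so 0.6820 T_C − 0.1840 T_D = -52.99 and 0.7314 T_C + 0.9829 T_D = 561.3.
Solving simultaneously: T_C = 63.57 N, T_D = 523.7 N.

T_D ≈ 524 N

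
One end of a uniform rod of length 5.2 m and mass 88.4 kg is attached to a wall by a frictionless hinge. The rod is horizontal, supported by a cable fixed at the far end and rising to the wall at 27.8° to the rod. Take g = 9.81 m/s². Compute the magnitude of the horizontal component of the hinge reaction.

H_x ≈ 822 N

Take torques about the hinge: T sin 27.8° · 5.2 = 88.4×9.81×2.6 = 2254.7 N·m.
So T = 2254.7 / (0.4664 × 5.2) = 929.71 N.
ΣF_x = 0: H_x = T cos 27.8° = 822.4 N.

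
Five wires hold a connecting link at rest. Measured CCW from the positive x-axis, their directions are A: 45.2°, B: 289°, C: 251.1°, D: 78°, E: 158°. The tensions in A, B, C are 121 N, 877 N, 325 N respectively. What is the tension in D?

T_D ≈ 888 N

Resolve: ΣF_x = 121 cos 45.2° + 877 cos 289° + 325 cos 251.1° + T_D cos 78° + T_E cos 158° = 0.
        ΣF_y = 121 sin 45.2° + 877 sin 289° + 325 sin 251.1° + T_D sin 78° + T_E sin 158° = 0.
The known terms sum to (265.5, -1051) N, so 0.2079 T_D − 0.9272 T_E = -265.5 and 0.9781 T_D + 0.3746 T_E = 1051.
Solving simultaneously: T_D = 888.4 N, T_E = 485.6 N.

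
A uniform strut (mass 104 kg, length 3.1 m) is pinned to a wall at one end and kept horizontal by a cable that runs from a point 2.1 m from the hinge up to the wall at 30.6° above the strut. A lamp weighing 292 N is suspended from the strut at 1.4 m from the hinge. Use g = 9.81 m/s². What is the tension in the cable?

Take torques about the hinge: T sin 30.6° · 2.1 = 104×9.81×1.55 + 292×1.4 = 1990.2 N·m.
So T = 1990.2 / (0.5090 × 2.1) = 1861.7 N.

T ≈ 1860 N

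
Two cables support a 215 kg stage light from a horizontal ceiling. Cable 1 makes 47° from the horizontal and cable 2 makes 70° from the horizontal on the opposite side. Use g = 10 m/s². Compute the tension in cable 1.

Weight W = 215 × 10 = 2150 N acts straight down.
Horizontal: T_1 cos 47° = T_2 cos 70°  →  T_2 = 1.994 T_1.
Vertical: T_1 sin 47° + T_2 sin 70° = 2150.
Substituting the horizontal relation into the vertical equation gives 2.605 T_1 = 2150, so T_1 = 825.3 N.

T_1 ≈ 825 N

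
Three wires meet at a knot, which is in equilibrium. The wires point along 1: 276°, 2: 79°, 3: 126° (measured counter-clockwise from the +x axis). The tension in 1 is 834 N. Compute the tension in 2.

T_2 ≈ 570 N

Resolve: ΣF_x = 834 cos 276° + T_2 cos 79° + T_3 cos 126° = 0.
        ΣF_y = 834 sin 276° + T_2 sin 79° + T_3 sin 126° = 0.
The known terms sum to (87.18, -829.4) N, so 0.1908 T_2 − 0.5878 T_3 = -87.18 and 0.9816 T_2 + 0.8090 T_3 = 829.4.
Solving simultaneously: T_2 = 570.2 N, T_3 = 333.4 N.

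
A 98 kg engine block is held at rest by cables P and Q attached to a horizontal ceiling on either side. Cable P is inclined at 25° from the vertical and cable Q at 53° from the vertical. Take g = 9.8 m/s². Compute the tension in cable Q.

T_Q ≈ 415 N

Angles from the horizontal: cable P is 90° − 25° = 65°, cable Q is 90° − 53° = 37°.
Weight W = 98 × 9.8 = 960.4 N acts straight down.
Horizontal: T_P cos 65° = T_Q cos 37°  →  T_P = 1.89 T_Q.
Vertical: T_P sin 65° + T_Q sin 37° = 960.4.
Substituting the horizontal relation into the vertical equation gives 2.314 T_Q = 960.4, so T_Q = 415 N.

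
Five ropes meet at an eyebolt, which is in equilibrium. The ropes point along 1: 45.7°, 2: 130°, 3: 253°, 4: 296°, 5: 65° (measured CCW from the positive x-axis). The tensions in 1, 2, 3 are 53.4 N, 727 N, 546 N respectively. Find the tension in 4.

Resolve: ΣF_x = 53.4 cos 45.7° + 727 cos 130° + 546 cos 253° + T_4 cos 296° + T_5 cos 65° = 0.
        ΣF_y = 53.4 sin 45.7° + 727 sin 130° + 546 sin 253° + T_4 sin 296° + T_5 sin 65° = 0.
The known terms sum to (-589.6, 72.99) N, so 0.4384 T_4 + 0.4226 T_5 = 589.6 and -0.8988 T_4 + 0.9063 T_5 = -72.99.
Solving simultaneously: T_4 = 727.3 N, T_5 = 640.8 N.

T_4 ≈ 727 N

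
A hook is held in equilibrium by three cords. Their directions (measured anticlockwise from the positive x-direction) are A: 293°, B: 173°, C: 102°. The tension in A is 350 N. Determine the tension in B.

Resolve: ΣF_x = 350 cos 293° + T_B cos 173° + T_C cos 102° = 0.
        ΣF_y = 350 sin 293° + T_B sin 173° + T_C sin 102° = 0.
The known terms sum to (136.8, -322.2) N, so -0.9925 T_B − 0.2079 T_C = -136.8 and 0.1219 T_B + 0.9781 T_C = 322.2.
Solving simultaneously: T_B = 70.63 N, T_C = 320.6 N.

T_B ≈ 70.6 N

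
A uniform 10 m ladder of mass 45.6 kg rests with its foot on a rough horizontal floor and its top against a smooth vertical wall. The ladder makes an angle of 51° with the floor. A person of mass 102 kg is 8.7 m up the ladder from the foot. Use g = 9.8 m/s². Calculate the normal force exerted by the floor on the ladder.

N_floor ≈ 1450 N

ΣF_y = 0: N_floor = 45.6×9.8 + 102×9.8 = 1446.5 N.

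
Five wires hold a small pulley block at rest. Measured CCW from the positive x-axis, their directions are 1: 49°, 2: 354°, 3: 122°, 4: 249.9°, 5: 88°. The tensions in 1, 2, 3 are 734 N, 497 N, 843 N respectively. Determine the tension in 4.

T_4 ≈ 1570 N

Resolve: ΣF_x = 734 cos 49° + 497 cos 354° + 843 cos 122° + T_4 cos 249.9° + T_5 cos 88° = 0.
        ΣF_y = 734 sin 49° + 497 sin 354° + 843 sin 122° + T_4 sin 249.9° + T_5 sin 88° = 0.
The known terms sum to (529.1, 1217) N, so -0.3437 T_4 + 0.0349 T_5 = -529.1 and -0.9391 T_4 + 0.9994 T_5 = -1217.
Solving simultaneously: T_4 = 1565 N, T_5 = 253.2 N.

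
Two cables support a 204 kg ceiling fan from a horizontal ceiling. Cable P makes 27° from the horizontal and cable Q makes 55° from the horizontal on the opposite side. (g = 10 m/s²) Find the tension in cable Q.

Weight W = 204 × 10 = 2040 N acts straight down.
Horizontal: T_P cos 27° = T_Q cos 55°  →  T_P = 0.6437 T_Q.
Vertical: T_P sin 27° + T_Q sin 55° = 2040.
Substituting the horizontal relation into the vertical equation gives 1.111 T_Q = 2040, so T_Q = 1836 N.

T_Q ≈ 1840 N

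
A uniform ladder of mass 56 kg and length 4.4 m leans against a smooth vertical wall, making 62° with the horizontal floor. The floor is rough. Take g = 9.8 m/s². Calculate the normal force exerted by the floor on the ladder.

N_floor ≈ 549 N

ΣF_y = 0: N_floor = 56×9.8 = 548.8 N.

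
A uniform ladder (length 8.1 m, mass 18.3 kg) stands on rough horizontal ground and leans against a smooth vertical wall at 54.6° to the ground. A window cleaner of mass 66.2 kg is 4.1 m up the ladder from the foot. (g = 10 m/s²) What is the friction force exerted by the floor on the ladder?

f ≈ 303 N

Torques about the foot: N_wall · 8.1 sin 54.6° = 18.3×10×4.05 cos 54.6° + 66.2×10×4.1 cos 54.6° → N_wall = 303.16 N.
ΣF_x = 0: f_floor = N_wall = 303.16 N.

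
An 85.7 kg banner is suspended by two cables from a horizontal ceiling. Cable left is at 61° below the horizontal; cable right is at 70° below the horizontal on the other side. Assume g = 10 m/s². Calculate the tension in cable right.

Weight W = 85.7 × 10 = 857 N acts straight down.
Horizontal: T_left cos 61° = T_right cos 70°  →  T_left = 0.7055 T_right.
Vertical: T_left sin 61° + T_right sin 70° = 857.
Substituting the horizontal relation into the vertical equation gives 1.557 T_right = 857, so T_right = 550.5 N.

T_right ≈ 551 N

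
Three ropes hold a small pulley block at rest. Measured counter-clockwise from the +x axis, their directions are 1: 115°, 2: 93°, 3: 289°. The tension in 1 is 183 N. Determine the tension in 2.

Resolve: ΣF_x = 183 cos 115° + T_2 cos 93° + T_3 cos 289° = 0.
        ΣF_y = 183 sin 115° + T_2 sin 93° + T_3 sin 289° = 0.
The known terms sum to (-77.34, 165.9) N, so -0.0523 T_2 + 0.3256 T_3 = 77.34 and 0.9986 T_2 − 0.9455 T_3 = -165.9.
Solving simultaneously: T_2 = 69.40 N, T_3 = 248.7 N.

T_2 ≈ 69.4 N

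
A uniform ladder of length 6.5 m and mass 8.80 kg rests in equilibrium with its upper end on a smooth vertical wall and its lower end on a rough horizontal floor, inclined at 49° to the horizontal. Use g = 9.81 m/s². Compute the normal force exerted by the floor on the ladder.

ΣF_y = 0: N_floor = 8.80×9.81 = 86.328 N.

N_floor ≈ 86.3 N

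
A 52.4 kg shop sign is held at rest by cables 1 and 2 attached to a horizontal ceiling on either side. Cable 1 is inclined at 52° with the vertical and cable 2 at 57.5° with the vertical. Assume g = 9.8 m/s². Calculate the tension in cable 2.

T_2 ≈ 429 N

Angles from the horizontal: cable 1 is 90° − 52° = 38°, cable 2 is 90° − 57.5° = 32.5°.
Weight W = 52.4 × 9.8 = 513.5 N acts straight down.
Horizontal: T_1 cos 38° = T_2 cos 32.5°  →  T_1 = 1.07 T_2.
Vertical: T_1 sin 38° + T_2 sin 32.5° = 513.5.
Substituting the horizontal relation into the vertical equation gives 1.196 T_2 = 513.5, so T_2 = 429.3 N.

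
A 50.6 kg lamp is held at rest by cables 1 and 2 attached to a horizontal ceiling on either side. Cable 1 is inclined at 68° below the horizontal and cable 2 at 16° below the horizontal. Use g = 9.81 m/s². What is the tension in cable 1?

T_1 ≈ 480 N

Weight W = 50.6 × 9.81 = 496.4 N acts straight down.
Horizontal: T_1 cos 68° = T_2 cos 16°  →  T_2 = 0.3897 T_1.
Vertical: T_1 sin 68° + T_2 sin 16° = 496.4.
Substituting the horizontal relation into the vertical equation gives 1.035 T_1 = 496.4, so T_1 = 479.8 N.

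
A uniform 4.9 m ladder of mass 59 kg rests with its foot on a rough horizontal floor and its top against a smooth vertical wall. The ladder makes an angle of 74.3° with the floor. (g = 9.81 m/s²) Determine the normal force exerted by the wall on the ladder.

Torques about the foot: N_wall · 4.9 sin 74.3° = 59×9.81×2.45 cos 74.3° → N_wall = 81.345 N.

N_wall ≈ 81.3 N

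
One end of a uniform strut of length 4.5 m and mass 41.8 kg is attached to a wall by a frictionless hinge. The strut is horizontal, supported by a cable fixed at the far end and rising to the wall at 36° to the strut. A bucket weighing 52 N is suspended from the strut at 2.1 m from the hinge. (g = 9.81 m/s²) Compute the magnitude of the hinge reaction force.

Take torques about the hinge: T sin 36° · 4.5 = 41.8×9.81×2.25 + 52×2.1 = 1031.8 N·m.
So T = 1031.8 / (0.5878 × 4.5) = 390.1 N.
ΣF_x = 0: H_x = T cos 36° = 315.6 N.
ΣF_y = 0: H_y = (41.8×9.81 + 52) − T sin 36° = 462.06 − 229.3 = 232.76 N.
|H| = √(H_x² + H_y²) = √((315.6)² + (232.76)²) = 392.15 N.

|H| ≈ 392 N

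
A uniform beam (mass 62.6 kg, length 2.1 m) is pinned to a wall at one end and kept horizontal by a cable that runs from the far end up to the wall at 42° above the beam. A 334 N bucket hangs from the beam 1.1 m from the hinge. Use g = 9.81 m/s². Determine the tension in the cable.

T ≈ 720 N

Take torques about the hinge: T sin 42° · 2.1 = 62.6×9.81×1.05 + 334×1.1 = 1012.2 N·m.
So T = 1012.2 / (0.6691 × 2.1) = 720.35 N.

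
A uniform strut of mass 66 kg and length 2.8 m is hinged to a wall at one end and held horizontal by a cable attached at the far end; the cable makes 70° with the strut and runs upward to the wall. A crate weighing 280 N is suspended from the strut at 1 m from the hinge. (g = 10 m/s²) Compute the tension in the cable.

T ≈ 458 N

Take torques about the hinge: T sin 70° · 2.8 = 66×10×1.4 + 280×1 = 1204 N·m.
So T = 1204 / (0.9397 × 2.8) = 457.6 N.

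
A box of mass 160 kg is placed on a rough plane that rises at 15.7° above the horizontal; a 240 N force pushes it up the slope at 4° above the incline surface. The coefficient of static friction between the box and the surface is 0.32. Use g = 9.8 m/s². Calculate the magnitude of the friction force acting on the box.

Axes along / perpendicular to the incline. W sin 15.7° = 424.3 N down-slope; W cos 15.7° = 1510 N into the surface.
Perpendicular: N = W cos 15.7° − P sin 4° = 1510 − 16.74 = 1493 N.
Along incline: P cos 4° + f = W sin 15.7° (friction acts up-slope) → f = 424.3 − 239.4 = 184.9 N.
|f| = 184.9 N ≤ μN = 477.7 N, so the box is indeed static.

f ≈ 185 N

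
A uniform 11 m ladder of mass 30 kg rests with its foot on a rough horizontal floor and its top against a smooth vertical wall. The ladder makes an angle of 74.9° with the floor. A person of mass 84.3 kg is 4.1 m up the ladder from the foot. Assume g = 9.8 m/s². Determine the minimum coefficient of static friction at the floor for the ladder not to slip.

ΣF_y = 0: N_floor = 30×9.8 + 84.3×9.8 = 1120.1 N.
Torques about the foot: N_wall · 11 sin 74.9° = 30×9.8×5.5 cos 74.9° + 84.3×9.8×4.1 cos 74.9° → N_wall = 122.75 N.
ΣF_x = 0: f_floor = N_wall = 122.75 N.
μ_min = f_floor / N_floor = 122.75 / 1120.1 = 0.1096.

μ_min ≈ 0.110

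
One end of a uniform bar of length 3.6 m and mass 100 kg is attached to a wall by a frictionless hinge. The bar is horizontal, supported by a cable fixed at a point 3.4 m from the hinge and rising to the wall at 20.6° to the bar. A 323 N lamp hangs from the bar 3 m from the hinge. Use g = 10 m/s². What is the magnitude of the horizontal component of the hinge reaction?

Take torques about the hinge: T sin 20.6° · 3.4 = 100×10×1.8 + 323×3 = 2769 N·m.
So T = 2769 / (0.3518 × 3.4) = 2314.7 N.
ΣF_x = 0: H_x = T cos 20.6° = 2166.7 N.

H_x ≈ 2170 N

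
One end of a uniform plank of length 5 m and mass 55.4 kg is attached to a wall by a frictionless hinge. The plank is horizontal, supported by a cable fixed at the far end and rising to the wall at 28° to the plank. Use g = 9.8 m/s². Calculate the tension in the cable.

Take torques about the hinge: T sin 28° · 5 = 55.4×9.8×2.5 = 1357.3 N·m.
So T = 1357.3 / (0.4695 × 5) = 578.22 N.

T ≈ 578 N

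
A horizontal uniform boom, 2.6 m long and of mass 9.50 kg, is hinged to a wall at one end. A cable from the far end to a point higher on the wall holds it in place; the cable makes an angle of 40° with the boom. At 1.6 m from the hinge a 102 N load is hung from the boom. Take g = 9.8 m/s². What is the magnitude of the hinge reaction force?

Take torques about the hinge: T sin 40° · 2.6 = 9.50×9.8×1.3 + 102×1.6 = 284.23 N·m.
So T = 284.23 / (0.6428 × 2.6) = 170.07 N.
ΣF_x = 0: H_x = T cos 40° = 130.28 N.
ΣF_y = 0: H_y = (9.50×9.8 + 102) − T sin 40° = 195.1 − 109.32 = 85.781 N.
|H| = √(H_x² + H_y²) = √((130.28)² + (85.781)²) = 155.99 N.

|H| ≈ 156 N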